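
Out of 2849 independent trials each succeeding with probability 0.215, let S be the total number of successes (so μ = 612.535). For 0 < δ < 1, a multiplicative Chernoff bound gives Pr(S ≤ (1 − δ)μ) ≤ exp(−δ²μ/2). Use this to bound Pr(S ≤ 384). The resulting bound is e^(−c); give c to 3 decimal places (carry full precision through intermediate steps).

Write 384 = (1 − δ)μ, so δ = 1 − 384/612.535 = 0.373097…
Then the exponent is δ²μ/2 = (μ − 384)²/(2μ) = 42.632867.

42.633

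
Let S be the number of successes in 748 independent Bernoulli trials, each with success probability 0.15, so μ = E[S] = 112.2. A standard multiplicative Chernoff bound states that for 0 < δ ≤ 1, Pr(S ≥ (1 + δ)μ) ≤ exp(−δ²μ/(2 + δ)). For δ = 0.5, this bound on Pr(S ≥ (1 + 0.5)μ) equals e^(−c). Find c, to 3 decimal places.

c = δ²μ/(2 + δ) = 0.5²·112.2/(2 + 0.5) = 11.2200.

11.220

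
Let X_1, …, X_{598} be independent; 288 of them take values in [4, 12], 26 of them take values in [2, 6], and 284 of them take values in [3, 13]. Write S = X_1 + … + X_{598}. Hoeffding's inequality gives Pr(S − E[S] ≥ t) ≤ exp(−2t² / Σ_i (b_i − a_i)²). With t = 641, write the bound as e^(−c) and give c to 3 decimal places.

17.393

Σ(b_i − a_i)² = 288·8² + 26·4² + 284·10² = 47248.
c = 2t² / 47248 = 2·641² / 47248 = 17.3925.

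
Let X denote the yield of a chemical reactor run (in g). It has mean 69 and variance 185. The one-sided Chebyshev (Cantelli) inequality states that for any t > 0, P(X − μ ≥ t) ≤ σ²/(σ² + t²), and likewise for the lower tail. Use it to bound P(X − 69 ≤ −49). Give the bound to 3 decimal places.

0.072

Here σ² = 185 and t = 49, so σ² + t² = 2586.
Cantelli's bound: 185/2586 = 0.0715.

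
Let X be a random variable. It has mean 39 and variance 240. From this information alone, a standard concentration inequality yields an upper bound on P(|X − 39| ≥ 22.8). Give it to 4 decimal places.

0.4617

Mean and variance are known, so Chebyshev's inequality applies.
Chebyshev: P(|X − μ| ≥ t) ≤ Var(X)/t².
Bound = 240 / 519.84 = 0.4617.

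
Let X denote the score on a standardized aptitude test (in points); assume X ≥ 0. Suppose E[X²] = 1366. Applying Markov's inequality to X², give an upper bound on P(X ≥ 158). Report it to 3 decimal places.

Since X ≥ 0, the event {X ≥ 158} is the same as {X² ≥ 24964}.
Markov's inequality applied to X² gives P(X² ≥ 24964) ≤ E[X²]/24964 = 1366/24964 = 0.0547.

0.055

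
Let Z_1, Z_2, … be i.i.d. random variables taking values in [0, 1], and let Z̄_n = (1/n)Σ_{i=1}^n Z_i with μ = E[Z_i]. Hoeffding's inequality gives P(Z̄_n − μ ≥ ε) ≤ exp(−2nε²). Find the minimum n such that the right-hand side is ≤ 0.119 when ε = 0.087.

Require exp(−2nε²) ≤ 0.119, i.e. 2nε² ≥ ln(1/0.119) = 2.128632.
So n ≥ 2.128632 / (2·0.087²) = 140.615.
The smallest integer n is 141.

141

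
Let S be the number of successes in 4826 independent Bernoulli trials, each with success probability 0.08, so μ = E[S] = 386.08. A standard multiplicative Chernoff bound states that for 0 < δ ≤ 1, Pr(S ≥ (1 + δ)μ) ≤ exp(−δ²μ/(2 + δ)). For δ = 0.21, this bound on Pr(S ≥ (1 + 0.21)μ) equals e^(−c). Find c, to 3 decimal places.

c = δ²μ/(2 + δ) = 0.21²·386.08/(2 + 0.21) = 7.7041.

7.704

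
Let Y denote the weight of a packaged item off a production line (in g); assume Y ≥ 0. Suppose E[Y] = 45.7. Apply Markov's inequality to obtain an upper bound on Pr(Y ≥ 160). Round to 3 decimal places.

0.286

Markov's inequality: for a non-negative random variable, Pr(Y ≥ a) ≤ E[Y]/a.
Here E[Y] = 45.7 and a = 160, so the bound is 45.7/160 = 0.2856.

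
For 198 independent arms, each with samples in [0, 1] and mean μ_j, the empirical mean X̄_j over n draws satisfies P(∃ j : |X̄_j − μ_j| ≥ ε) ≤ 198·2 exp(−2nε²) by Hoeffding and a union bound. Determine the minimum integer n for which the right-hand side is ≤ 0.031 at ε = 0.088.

Need 2·198·exp(−2nε²) ≤ 0.031, i.e. exp(−2nε²) ≤ 0.031/396.
So 2nε² ≥ ln(396/0.031) = 9.455182.
Hence n ≥ 9.455182/(2·0.088²) = 610.484.
The smallest integer n is 611.

611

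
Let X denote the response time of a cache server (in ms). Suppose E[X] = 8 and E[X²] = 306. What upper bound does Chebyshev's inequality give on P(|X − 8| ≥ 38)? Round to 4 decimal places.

Var(X) = E[X²] − (E[X])² = 306 − 64 = 242.
Chebyshev's inequality: P(|X − μ| ≥ t) ≤ Var(X)/t² = 242/1444 = 0.1676.

0.1676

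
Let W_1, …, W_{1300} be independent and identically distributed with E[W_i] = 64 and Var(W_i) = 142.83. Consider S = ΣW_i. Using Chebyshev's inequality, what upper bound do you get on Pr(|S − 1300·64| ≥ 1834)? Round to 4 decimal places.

0.0552

Var(S) = n·Var(W_i) = 1300·142.83 = 185679.
Chebyshev: Pr(|S − 1300·64| ≥ 1834) ≤ Var(S)/1834² = 185679/3363556 = 0.0552.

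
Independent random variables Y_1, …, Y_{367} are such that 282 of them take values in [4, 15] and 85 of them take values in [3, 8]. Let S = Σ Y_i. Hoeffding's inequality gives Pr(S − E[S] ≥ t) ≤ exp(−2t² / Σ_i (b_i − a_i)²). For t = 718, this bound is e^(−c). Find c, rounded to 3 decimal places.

Σ(b_i − a_i)² = 282·11² + 85·5² = 36247.
c = 2t² / 36247 = 2·718² / 36247 = 28.4451.

28.445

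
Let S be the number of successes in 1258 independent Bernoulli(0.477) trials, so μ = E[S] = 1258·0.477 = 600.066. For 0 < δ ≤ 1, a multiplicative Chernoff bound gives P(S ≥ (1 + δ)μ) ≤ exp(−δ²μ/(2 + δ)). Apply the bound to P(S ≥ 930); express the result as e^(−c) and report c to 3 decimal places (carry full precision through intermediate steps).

71.145

Write 930 = (1 + δ)μ, so δ = 930/600.066 − 1 = 0.5498295…
Then the exponent is δ²μ/(2 + δ) = (930 − μ)² / (μ·(2 + δ)) = 71.144934.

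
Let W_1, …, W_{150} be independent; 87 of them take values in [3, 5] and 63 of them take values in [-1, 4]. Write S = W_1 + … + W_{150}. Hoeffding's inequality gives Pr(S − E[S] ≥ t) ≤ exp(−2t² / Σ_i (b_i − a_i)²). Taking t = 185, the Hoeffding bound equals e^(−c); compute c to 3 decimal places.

35.595

Σ(b_i − a_i)² = 87·2² + 63·5² = 1923.
c = 2t² / 1923 = 2·185² / 1923 = 35.5954.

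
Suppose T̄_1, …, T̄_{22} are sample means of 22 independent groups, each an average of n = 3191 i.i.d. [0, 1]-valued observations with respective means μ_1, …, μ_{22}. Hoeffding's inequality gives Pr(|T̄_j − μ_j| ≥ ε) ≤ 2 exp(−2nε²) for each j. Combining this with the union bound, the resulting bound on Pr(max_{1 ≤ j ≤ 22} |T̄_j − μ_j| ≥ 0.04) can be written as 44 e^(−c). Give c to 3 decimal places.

10.211

Union bound over the 22 events: Pr(max_{1 ≤ j ≤ 22} |T̄_j − μ_j| ≥ 0.04) ≤ 22·2·exp(−2nε²) = 44 exp(−2·3191·0.04²).
So c = 2·3191·0.04² = 10.2112.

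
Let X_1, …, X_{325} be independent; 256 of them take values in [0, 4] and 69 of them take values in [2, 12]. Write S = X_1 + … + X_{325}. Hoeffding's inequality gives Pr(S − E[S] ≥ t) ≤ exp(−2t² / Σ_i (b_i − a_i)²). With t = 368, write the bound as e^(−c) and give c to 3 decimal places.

Σ(b_i − a_i)² = 256·4² + 69·10² = 10996.
c = 2t² / 10996 = 2·368² / 10996 = 24.6315.

24.632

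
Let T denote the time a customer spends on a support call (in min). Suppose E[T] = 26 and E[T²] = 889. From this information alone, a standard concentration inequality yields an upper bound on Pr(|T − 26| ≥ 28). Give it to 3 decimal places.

The first two moments determine the variance, so Chebyshev's inequality is the sharpest standard bound available.
Var(T) = E[T²] − (E[T])² = 889 − 676 = 213.
Chebyshev's inequality: Pr(|T − μ| ≥ t) ≤ Var(T)/t² = 213/784 = 0.2717.

0.272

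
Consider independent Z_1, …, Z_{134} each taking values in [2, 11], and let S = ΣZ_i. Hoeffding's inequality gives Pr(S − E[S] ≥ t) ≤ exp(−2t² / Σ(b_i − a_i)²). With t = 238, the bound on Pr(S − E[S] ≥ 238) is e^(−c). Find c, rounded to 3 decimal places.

Σ(b_i − a_i)² = 134·(9)² = 10854.
c = 2t²/10854 = 2·238²/10854 = 10.4374.

10.437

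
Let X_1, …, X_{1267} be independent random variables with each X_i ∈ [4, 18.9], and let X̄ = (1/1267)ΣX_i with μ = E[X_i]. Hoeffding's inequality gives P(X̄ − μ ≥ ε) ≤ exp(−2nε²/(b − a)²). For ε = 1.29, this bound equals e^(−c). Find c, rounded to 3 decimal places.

18.994

c = 2nε²/(b − a)² = 2·1267·1.29² / 14.9² = 18.9939.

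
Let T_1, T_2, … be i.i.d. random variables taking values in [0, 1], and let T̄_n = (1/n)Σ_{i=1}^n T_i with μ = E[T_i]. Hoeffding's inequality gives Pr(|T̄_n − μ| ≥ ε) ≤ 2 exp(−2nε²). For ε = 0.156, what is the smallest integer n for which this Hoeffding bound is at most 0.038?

82

Require 2·exp(−2nε²) ≤ 0.038, i.e. 2nε² ≥ ln(2/0.038) = 3.963316.
So n ≥ 3.963316 / (2·0.156²) = 81.429.
The smallest integer n is 82.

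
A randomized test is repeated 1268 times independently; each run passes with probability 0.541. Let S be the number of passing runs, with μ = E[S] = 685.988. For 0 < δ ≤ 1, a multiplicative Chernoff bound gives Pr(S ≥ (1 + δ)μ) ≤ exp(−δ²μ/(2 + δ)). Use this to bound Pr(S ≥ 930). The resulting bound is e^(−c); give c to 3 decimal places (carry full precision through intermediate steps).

Write 930 = (1 + δ)μ, so δ = 930/685.988 − 1 = 0.3557088…
Then the exponent is δ²μ/(2 + δ) = (930 − μ)² / (μ·(2 + δ)) = 36.845482.

36.845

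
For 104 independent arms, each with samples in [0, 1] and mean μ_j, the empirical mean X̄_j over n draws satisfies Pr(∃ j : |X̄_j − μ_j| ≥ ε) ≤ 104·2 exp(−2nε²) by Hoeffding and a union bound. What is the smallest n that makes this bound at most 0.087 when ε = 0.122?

262

Need 2·104·exp(−2nε²) ≤ 0.087, i.e. exp(−2nε²) ≤ 0.087/208.
So 2nε² ≥ ln(208/0.087) = 7.779385.
Hence n ≥ 7.779385/(2·0.122²) = 261.334.
The smallest integer n is 262.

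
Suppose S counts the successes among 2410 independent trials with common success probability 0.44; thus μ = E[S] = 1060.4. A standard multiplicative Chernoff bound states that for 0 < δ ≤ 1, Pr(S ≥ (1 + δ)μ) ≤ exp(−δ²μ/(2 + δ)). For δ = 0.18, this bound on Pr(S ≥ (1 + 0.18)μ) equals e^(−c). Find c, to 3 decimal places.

15.760

c = δ²μ/(2 + δ) = 0.18²·1060.4/(2 + 0.18) = 15.7601.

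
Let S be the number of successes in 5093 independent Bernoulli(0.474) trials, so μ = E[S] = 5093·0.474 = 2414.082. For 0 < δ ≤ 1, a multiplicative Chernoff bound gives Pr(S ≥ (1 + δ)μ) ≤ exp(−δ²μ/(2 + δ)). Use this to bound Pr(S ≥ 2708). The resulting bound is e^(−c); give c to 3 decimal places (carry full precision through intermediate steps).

Write 2708 = (1 + δ)μ, so δ = 2708/2414.082 − 1 = 0.1217515…
Then the exponent is δ²μ/(2 + δ) = (2708 − μ)² / (μ·(2 + δ)) = 16.865757.

16.866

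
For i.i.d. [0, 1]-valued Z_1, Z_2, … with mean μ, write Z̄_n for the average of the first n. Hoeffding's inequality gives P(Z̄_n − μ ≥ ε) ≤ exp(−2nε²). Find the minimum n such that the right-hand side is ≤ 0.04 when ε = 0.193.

Require exp(−2nε²) ≤ 0.04, i.e. 2nε² ≥ ln(1/0.04) = 3.218876.
So n ≥ 3.218876 / (2·0.193²) = 43.208.
The smallest integer n is 44.

44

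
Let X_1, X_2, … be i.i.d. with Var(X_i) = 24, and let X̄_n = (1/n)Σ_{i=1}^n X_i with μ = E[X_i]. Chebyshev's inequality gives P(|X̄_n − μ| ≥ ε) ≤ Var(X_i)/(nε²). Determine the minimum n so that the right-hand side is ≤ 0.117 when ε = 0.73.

385

Require 24/(n·0.73²) ≤ 0.117, i.e. n ≥ 24/(0.117·0.73²) = 384.928.
The smallest integer n is 385.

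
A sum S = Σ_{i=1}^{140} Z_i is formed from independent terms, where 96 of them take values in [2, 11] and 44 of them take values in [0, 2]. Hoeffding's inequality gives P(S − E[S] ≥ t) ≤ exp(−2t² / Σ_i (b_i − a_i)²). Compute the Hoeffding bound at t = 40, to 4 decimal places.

0.6687

Σ(b_i − a_i)² = 96·9² + 44·2² = 7952.
Exponent = 2·40² / 7952 = 0.40241.
Bound = exp(−0.40241) = 0.66870.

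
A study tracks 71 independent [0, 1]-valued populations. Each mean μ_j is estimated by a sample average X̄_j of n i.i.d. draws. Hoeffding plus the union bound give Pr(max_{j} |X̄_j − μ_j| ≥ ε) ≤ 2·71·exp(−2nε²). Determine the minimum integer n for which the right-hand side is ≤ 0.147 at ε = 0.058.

Need 2·71·exp(−2nε²) ≤ 0.147, i.e. exp(−2nε²) ≤ 0.147/142.
So 2nε² ≥ ln(142/0.147) = 6.873150.
Hence n ≥ 6.873150/(2·0.058²) = 1021.574.
The smallest integer n is 1022.

1022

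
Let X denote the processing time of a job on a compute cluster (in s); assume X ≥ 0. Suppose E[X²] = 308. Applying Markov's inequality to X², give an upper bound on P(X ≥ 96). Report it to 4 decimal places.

0.0334

Since X ≥ 0, the event {X ≥ 96} is the same as {X² ≥ 9216}.
Markov's inequality applied to X² gives P(X² ≥ 9216) ≤ E[X²]/9216 = 308/9216 = 0.0334.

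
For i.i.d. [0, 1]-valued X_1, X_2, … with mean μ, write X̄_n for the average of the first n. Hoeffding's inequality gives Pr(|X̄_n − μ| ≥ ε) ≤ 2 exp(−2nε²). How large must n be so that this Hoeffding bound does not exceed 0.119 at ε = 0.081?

216

Require 2·exp(−2nε²) ≤ 0.119, i.e. 2nε² ≥ ln(2/0.119) = 2.821779.
So n ≥ 2.821779 / (2·0.081²) = 215.042.
The smallest integer n is 216.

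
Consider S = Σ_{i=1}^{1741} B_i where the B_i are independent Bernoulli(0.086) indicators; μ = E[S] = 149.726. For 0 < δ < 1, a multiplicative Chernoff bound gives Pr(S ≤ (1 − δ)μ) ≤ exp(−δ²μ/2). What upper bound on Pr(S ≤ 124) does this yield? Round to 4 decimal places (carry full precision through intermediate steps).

0.1097

Write 124 = (1 − δ)μ, so δ = 1 − 124/149.726 = 0.1718205…
Then the exponent is δ²μ/2 = (μ − 124)²/(2μ) = 2.210127.
Bound = exp(−2.210127) = 0.10969.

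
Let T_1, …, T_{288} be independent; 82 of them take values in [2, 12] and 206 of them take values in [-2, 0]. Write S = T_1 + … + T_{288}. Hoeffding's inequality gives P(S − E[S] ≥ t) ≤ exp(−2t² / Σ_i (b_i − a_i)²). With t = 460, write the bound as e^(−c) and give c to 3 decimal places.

46.897

Σ(b_i − a_i)² = 82·10² + 206·2² = 9024.
c = 2t² / 9024 = 2·460² / 9024 = 46.8972.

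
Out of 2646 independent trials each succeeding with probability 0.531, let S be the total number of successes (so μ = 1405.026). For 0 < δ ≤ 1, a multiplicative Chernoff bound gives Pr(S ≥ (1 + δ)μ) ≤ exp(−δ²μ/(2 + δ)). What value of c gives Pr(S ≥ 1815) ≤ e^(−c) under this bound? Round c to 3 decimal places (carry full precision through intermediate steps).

52.198

Write 1815 = (1 + δ)μ, so δ = 1815/1405.026 − 1 = 0.291791…
Then the exponent is δ²μ/(2 + δ) = (1815 − μ)² / (μ·(2 + δ)) = 52.197927.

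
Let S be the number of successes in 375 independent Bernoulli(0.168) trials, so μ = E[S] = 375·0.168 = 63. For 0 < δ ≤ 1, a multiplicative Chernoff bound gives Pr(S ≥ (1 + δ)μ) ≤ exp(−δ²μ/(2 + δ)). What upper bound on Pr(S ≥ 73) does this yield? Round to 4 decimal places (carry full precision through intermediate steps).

0.4794

Write 73 = (1 + δ)μ, so δ = 73/63 − 1 = 0.1587302…
Then the exponent is δ²μ/(2 + δ) = (73 − μ)² / (μ·(2 + δ)) = 0.735294.
Bound = exp(−0.735294) = 0.47936.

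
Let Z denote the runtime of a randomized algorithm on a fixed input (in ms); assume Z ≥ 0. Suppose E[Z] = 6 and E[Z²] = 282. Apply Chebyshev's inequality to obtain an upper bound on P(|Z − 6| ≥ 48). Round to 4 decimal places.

Var(Z) = E[Z²] − (E[Z])² = 282 − 36 = 246.
Chebyshev's inequality: P(|Z − μ| ≥ t) ≤ Var(Z)/t² = 246/2304 = 0.1068.

0.1068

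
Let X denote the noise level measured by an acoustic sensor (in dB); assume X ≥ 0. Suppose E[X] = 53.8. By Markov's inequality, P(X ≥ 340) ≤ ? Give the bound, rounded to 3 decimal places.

0.158

Markov's inequality: for a non-negative random variable, P(X ≥ a) ≤ E[X]/a.
Here E[X] = 53.8 and a = 340, so the bound is 53.8/340 = 0.1582.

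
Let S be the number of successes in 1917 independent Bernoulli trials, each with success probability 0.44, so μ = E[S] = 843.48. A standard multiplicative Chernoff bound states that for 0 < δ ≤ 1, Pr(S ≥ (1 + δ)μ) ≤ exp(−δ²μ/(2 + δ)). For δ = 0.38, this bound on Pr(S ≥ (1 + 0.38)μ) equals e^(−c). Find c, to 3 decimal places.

c = δ²μ/(2 + δ) = 0.38²·843.48/(2 + 0.38) = 51.1758.

51.176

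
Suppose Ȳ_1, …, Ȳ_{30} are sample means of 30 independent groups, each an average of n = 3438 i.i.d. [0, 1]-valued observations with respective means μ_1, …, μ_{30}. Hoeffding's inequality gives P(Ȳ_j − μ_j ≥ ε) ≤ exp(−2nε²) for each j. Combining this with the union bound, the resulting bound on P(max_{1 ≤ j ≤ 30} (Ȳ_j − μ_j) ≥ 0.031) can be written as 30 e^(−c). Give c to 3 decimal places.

Union bound over the 30 events: P(max_{1 ≤ j ≤ 30} (Ȳ_j − μ_j) ≥ 0.031) ≤ 30·exp(−2nε²) = 30 exp(−2·3438·0.031²).
So c = 2·3438·0.031² = 6.6078.

6.608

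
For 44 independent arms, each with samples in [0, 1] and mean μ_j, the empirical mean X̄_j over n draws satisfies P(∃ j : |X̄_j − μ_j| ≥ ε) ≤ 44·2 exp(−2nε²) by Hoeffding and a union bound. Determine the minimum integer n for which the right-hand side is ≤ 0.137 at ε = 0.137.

173

Need 2·44·exp(−2nε²) ≤ 0.137, i.e. exp(−2nε²) ≤ 0.137/88.
So 2nε² ≥ ln(88/0.137) = 6.465111.
Hence n ≥ 6.465111/(2·0.137²) = 172.228.
The smallest integer n is 173.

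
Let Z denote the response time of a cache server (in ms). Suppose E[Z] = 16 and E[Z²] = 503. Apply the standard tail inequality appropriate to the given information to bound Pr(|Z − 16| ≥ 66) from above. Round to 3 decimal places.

0.057

The first two moments determine the variance, so Chebyshev's inequality is the sharpest standard bound available.
Var(Z) = E[Z²] − (E[Z])² = 503 − 256 = 247.
Chebyshev's inequality: Pr(|Z − μ| ≥ t) ≤ Var(Z)/t² = 247/4356 = 0.0567.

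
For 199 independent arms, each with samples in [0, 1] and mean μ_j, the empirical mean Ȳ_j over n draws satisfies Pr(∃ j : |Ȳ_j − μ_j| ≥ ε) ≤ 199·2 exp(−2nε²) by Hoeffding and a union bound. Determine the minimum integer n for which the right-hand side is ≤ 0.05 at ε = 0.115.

340

Need 2·199·exp(−2nε²) ≤ 0.05, i.e. exp(−2nε²) ≤ 0.05/398.
So 2nε² ≥ ln(398/0.05) = 8.982184.
Hence n ≥ 8.982184/(2·0.115²) = 339.591.
The smallest integer n is 340.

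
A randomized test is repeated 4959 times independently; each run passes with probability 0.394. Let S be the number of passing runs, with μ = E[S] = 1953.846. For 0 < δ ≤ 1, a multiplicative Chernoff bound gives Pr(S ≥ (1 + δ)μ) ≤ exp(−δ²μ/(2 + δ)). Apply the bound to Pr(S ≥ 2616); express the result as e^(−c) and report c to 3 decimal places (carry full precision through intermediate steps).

Write 2616 = (1 + δ)μ, so δ = 2616/1953.846 − 1 = 0.3388977…
Then the exponent is δ²μ/(2 + δ) = (2616 − μ)² / (μ·(2 + δ)) = 95.943697.

95.944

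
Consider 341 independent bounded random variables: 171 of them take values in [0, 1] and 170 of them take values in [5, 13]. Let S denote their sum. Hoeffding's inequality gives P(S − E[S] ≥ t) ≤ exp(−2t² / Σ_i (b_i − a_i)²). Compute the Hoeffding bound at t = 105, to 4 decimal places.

0.1360

Σ(b_i − a_i)² = 171·1² + 170·8² = 11051.
Exponent = 2·105² / 11051 = 1.99529.
Bound = exp(−1.99529) = 0.13597.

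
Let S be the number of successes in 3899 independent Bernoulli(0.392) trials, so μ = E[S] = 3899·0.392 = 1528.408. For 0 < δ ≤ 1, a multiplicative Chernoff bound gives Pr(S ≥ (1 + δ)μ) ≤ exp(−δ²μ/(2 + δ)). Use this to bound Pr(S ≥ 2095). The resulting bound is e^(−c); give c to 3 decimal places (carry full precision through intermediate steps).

Write 2095 = (1 + δ)μ, so δ = 2095/1528.408 − 1 = 0.3707073…
Then the exponent is δ²μ/(2 + δ) = (2095 − μ)² / (μ·(2 + δ)) = 88.597943.

88.598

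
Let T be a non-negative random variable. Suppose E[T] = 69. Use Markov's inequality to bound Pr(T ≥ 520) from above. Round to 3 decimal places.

0.133

Markov's inequality: for a non-negative random variable, Pr(T ≥ a) ≤ E[T]/a.
Here E[T] = 69 and a = 520, so the bound is 69/520 = 0.1327.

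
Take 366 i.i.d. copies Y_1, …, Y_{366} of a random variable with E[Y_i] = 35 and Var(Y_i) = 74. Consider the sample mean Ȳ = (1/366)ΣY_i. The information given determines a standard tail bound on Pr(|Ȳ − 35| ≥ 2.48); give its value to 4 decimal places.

0.0329

With mean and variance of each term known, Chebyshev's inequality bounds the deviation of the sum (or sample mean).
Var(Ȳ) = Var(Y_i)/n = 74/366 = 0.20219.
Chebyshev: Pr(|Ȳ − 35| ≥ 2.48) ≤ Var(Ȳ)/(2.48)² = 74/(366·2.48²) = 0.0329.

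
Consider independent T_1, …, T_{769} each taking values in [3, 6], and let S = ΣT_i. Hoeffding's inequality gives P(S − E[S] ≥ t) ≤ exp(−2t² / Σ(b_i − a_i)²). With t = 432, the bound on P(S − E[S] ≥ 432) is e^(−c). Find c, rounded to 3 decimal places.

53.930

Σ(b_i − a_i)² = 769·(3)² = 6921.
c = 2t²/6921 = 2·432²/6921 = 53.9298.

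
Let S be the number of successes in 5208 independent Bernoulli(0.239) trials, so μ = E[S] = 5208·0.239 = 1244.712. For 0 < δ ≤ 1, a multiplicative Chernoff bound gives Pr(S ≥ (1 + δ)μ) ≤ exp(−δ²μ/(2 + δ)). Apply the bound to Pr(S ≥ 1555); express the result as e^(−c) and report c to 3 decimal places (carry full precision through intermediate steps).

34.389

Write 1555 = (1 + δ)μ, so δ = 1555/1244.712 − 1 = 0.249285…
Then the exponent is δ²μ/(2 + δ) = (1555 − μ)² / (μ·(2 + δ)) = 34.388767.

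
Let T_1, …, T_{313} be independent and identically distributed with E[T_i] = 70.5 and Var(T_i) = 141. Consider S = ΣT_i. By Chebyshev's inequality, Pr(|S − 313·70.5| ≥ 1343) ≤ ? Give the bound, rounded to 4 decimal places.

0.0245

Var(S) = n·Var(T_i) = 313·141 = 44133.
Chebyshev: Pr(|S − 313·70.5| ≥ 1343) ≤ Var(S)/1343² = 44133/1803649 = 0.0245.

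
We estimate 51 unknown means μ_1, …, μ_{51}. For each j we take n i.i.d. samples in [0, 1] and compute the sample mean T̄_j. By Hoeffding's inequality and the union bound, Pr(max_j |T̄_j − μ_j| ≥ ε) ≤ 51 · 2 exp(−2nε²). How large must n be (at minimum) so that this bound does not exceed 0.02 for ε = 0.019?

11825

Need 2·51·exp(−2nε²) ≤ 0.02, i.e. exp(−2nε²) ≤ 0.02/102.
So 2nε² ≥ ln(102/0.02) = 8.536996.
Hence n ≥ 8.536996/(2·0.019²) = 11824.094.
The smallest integer n is 11825.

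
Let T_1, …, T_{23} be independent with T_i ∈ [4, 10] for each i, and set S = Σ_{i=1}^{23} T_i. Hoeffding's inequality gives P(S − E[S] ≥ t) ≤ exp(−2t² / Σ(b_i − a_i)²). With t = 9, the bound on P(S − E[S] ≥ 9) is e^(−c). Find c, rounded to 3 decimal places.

Σ(b_i − a_i)² = 23·(6)² = 828.
c = 2t²/828 = 2·9²/828 = 0.1957.

0.196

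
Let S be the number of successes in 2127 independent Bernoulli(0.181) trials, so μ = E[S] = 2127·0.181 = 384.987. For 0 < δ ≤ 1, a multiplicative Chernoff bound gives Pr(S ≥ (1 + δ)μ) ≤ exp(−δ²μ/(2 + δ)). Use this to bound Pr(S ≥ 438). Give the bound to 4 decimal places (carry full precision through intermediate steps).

0.0329

Write 438 = (1 + δ)μ, so δ = 438/384.987 − 1 = 0.1377008…
Then the exponent is δ²μ/(2 + δ) = (438 − μ)² / (μ·(2 + δ)) = 3.414851.
Bound = exp(−3.414851) = 0.03288.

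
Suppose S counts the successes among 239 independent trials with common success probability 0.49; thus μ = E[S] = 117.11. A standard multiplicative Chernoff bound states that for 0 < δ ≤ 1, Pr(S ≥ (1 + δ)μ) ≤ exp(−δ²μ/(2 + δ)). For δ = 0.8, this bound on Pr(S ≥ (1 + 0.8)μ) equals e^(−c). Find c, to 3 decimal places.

c = δ²μ/(2 + δ) = 0.8²·117.11/(2 + 0.8) = 26.7680.

26.768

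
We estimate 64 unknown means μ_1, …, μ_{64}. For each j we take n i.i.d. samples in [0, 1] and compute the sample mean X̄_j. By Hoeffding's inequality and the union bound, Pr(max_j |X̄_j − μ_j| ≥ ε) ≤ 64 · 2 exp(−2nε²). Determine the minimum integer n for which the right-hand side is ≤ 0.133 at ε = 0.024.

Need 2·64·exp(−2nε²) ≤ 0.133, i.e. exp(−2nε²) ≤ 0.133/128.
So 2nε² ≥ ln(128/0.133) = 6.869436.
Hence n ≥ 6.869436/(2·0.024²) = 5963.052.
The smallest integer n is 5964.

5964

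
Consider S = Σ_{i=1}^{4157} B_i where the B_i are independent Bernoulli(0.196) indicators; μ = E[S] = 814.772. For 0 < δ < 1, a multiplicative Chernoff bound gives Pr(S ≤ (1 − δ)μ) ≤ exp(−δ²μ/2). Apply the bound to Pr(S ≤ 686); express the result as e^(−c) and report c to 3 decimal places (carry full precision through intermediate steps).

Write 686 = (1 − δ)μ, so δ = 1 − 686/814.772 = 0.1580467…
Then the exponent is δ²μ/2 = (μ − 686)²/(2μ) = 10.175993.

10.176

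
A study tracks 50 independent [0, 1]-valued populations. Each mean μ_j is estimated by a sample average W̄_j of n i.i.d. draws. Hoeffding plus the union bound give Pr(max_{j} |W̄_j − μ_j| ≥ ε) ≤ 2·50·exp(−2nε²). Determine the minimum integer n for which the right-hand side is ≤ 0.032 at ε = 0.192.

Need 2·50·exp(−2nε²) ≤ 0.032, i.e. exp(−2nε²) ≤ 0.032/100.
So 2nε² ≥ ln(100/0.032) = 8.047190.
Hence n ≥ 8.047190/(2·0.192²) = 109.147.
The smallest integer n is 110.

110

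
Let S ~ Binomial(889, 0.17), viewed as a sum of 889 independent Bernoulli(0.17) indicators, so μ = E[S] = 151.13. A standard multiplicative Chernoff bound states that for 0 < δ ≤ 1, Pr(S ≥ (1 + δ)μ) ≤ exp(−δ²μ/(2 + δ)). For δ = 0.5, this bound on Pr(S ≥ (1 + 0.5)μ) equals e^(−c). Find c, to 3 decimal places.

c = δ²μ/(2 + δ) = 0.5²·151.13/(2 + 0.5) = 15.1130.

15.113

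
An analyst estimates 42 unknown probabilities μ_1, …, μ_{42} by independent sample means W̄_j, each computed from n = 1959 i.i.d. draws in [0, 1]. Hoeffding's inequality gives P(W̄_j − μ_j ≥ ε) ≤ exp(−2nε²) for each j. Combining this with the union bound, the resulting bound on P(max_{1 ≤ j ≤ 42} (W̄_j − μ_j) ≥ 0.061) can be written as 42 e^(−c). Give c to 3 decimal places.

Union bound over the 42 events: P(max_{1 ≤ j ≤ 42} (W̄_j − μ_j) ≥ 0.061) ≤ 42·exp(−2nε²) = 42 exp(−2·1959·0.061²).
So c = 2·1959·0.061² = 14.5789.

14.579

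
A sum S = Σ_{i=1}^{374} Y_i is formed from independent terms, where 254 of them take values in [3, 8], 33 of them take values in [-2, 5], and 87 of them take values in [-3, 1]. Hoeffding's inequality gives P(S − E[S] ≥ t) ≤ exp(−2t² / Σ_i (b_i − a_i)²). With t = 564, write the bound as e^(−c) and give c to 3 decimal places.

67.976

Σ(b_i − a_i)² = 254·5² + 33·7² + 87·4² = 9359.
c = 2t² / 9359 = 2·564² / 9359 = 67.9765.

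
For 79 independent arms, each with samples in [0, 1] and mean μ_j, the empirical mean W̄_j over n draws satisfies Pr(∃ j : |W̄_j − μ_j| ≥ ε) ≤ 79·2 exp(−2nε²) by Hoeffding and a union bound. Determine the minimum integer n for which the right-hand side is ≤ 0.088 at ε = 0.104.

Need 2·79·exp(−2nε²) ≤ 0.088, i.e. exp(−2nε²) ≤ 0.088/158.
So 2nε² ≥ ln(158/0.088) = 7.493013.
Hence n ≥ 7.493013/(2·0.104²) = 346.386.
The smallest integer n is 347.

347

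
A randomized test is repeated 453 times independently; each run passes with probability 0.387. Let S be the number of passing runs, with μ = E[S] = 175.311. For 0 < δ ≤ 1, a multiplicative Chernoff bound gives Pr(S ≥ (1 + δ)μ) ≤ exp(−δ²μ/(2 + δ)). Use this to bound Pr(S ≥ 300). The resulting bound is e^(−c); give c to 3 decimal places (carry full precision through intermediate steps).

32.710

Write 300 = (1 + δ)μ, so δ = 300/175.311 − 1 = 0.7112446…
Then the exponent is δ²μ/(2 + δ) = (300 − μ)² / (μ·(2 + δ)) = 32.709840.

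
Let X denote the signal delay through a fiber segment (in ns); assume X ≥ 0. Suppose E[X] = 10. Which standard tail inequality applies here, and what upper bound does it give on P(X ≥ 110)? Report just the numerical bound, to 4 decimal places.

Only the mean of a non-negative variable is known, so Markov's inequality is the applicable tail bound.
Markov's inequality: for a non-negative random variable, P(X ≥ a) ≤ E[X]/a.
Here E[X] = 10 and a = 110, so the bound is 10/110 = 0.0909.

0.0909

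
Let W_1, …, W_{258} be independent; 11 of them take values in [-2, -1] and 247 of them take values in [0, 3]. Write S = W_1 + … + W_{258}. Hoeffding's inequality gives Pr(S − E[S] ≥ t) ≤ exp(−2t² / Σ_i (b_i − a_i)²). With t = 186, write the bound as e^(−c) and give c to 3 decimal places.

Σ(b_i − a_i)² = 11·1² + 247·3² = 2234.
c = 2t² / 2234 = 2·186² / 2234 = 30.9722.

30.972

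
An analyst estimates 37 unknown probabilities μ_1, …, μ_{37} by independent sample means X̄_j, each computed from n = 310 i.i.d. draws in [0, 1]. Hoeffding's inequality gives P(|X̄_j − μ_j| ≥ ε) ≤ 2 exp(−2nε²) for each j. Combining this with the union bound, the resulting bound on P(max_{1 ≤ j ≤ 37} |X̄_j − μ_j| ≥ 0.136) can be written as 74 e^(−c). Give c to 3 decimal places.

Union bound over the 37 events: P(max_{1 ≤ j ≤ 37} |X̄_j − μ_j| ≥ 0.136) ≤ 37·2·exp(−2nε²) = 74 exp(−2·310·0.136²).
So c = 2·310·0.136² = 11.4675.

11.468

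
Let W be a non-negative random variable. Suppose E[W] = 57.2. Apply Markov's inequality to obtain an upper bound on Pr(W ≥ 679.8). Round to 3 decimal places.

Markov's inequality: for a non-negative random variable, Pr(W ≥ a) ≤ E[W]/a.
Here E[W] = 57.2 and a = 679.8, so the bound is 57.2/679.8 = 0.0841.

0.084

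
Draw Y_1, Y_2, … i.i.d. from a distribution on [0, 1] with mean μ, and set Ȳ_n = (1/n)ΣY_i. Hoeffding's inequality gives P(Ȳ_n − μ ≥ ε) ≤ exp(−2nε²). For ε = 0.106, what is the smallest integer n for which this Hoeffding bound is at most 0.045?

138

Require exp(−2nε²) ≤ 0.045, i.e. 2nε² ≥ ln(1/0.045) = 3.101093.
So n ≥ 3.101093 / (2·0.106²) = 137.998.
The smallest integer n is 138.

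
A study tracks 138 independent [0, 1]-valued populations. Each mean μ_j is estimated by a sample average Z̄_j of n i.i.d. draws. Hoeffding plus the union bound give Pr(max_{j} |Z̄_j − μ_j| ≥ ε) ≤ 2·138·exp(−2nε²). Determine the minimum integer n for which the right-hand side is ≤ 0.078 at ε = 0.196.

107

Need 2·138·exp(−2nε²) ≤ 0.078, i.e. exp(−2nε²) ≤ 0.078/276.
So 2nε² ≥ ln(276/0.078) = 8.171447.
Hence n ≥ 8.171447/(2·0.196²) = 106.355.
The smallest integer n is 107.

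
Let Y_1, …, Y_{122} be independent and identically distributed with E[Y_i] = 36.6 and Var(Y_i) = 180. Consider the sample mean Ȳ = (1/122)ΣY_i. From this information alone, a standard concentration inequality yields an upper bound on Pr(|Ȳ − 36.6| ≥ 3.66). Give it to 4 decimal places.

0.1101

With mean and variance of each term known, Chebyshev's inequality bounds the deviation of the sum (or sample mean).
Var(Ȳ) = Var(Y_i)/n = 180/122 = 1.4754.
Chebyshev: Pr(|Ȳ − 36.6| ≥ 3.66) ≤ Var(Ȳ)/(3.66)² = 180/(122·3.66²) = 0.1101.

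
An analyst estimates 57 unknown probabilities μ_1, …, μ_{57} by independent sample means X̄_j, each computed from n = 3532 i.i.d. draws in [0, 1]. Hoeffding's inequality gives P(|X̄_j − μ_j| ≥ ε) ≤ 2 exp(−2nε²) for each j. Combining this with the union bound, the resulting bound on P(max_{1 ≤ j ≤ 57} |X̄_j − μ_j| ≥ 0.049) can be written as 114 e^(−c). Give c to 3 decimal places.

Union bound over the 57 events: P(max_{1 ≤ j ≤ 57} |X̄_j − μ_j| ≥ 0.049) ≤ 57·2·exp(−2nε²) = 114 exp(−2·3532·0.049²).
So c = 2·3532·0.049² = 16.9607.

16.961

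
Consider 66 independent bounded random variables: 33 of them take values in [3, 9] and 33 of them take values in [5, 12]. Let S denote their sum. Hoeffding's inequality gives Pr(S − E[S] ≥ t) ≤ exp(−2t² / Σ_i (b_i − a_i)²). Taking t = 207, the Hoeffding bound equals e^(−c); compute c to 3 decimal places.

30.552

Σ(b_i − a_i)² = 33·6² + 33·7² = 2805.
c = 2t² / 2805 = 2·207² / 2805 = 30.5519.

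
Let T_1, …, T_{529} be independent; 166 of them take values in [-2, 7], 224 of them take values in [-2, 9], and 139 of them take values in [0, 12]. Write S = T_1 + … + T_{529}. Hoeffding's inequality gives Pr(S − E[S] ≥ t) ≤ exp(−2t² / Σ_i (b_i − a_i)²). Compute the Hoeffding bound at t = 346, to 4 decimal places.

0.0192

Σ(b_i − a_i)² = 166·9² + 224·11² + 139·12² = 60566.
Exponent = 2·346² / 60566 = 3.95324.
Bound = exp(−3.95324) = 0.01919.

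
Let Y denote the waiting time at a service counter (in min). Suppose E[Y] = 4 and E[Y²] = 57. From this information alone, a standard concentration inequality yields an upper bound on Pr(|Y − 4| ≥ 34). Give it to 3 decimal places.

The first two moments determine the variance, so Chebyshev's inequality is the sharpest standard bound available.
Var(Y) = E[Y²] − (E[Y])² = 57 − 16 = 41.
Chebyshev's inequality: Pr(|Y − μ| ≥ t) ≤ Var(Y)/t² = 41/1156 = 0.0355.

0.035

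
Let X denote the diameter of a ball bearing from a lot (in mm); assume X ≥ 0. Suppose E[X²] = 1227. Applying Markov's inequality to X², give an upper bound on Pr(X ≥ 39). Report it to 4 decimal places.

0.8067

Since X ≥ 0, the event {X ≥ 39} is the same as {X² ≥ 1521}.
Markov's inequality applied to X² gives Pr(X² ≥ 1521) ≤ E[X²]/1521 = 1227/1521 = 0.8067.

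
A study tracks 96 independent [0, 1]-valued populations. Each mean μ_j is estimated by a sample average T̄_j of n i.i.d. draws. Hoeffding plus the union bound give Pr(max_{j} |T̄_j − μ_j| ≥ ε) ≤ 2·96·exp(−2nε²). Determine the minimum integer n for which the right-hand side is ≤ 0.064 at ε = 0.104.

Need 2·96·exp(−2nε²) ≤ 0.064, i.e. exp(−2nε²) ≤ 0.064/192.
So 2nε² ≥ ln(192/0.064) = 8.006368.
Hence n ≥ 8.006368/(2·0.104²) = 370.117.
The smallest integer n is 371.

371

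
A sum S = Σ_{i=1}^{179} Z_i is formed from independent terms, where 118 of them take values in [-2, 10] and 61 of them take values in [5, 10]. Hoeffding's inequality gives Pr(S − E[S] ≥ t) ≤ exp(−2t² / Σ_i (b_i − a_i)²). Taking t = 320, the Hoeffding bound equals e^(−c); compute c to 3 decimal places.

Σ(b_i − a_i)² = 118·12² + 61·5² = 18517.
c = 2t² / 18517 = 2·320² / 18517 = 11.0601.

11.060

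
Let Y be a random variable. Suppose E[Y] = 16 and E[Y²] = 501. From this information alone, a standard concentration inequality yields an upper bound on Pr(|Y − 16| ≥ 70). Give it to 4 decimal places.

The first two moments determine the variance, so Chebyshev's inequality is the sharpest standard bound available.
Var(Y) = E[Y²] − (E[Y])² = 501 − 256 = 245.
Chebyshev's inequality: Pr(|Y − μ| ≥ t) ≤ Var(Y)/t² = 245/4900 = 0.0500.

0.0500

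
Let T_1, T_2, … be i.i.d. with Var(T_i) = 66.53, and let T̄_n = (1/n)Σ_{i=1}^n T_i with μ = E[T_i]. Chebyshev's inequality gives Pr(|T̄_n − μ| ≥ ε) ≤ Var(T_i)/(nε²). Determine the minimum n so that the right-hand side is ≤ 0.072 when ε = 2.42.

158

Require 66.53/(n·2.42²) ≤ 0.072, i.e. n ≥ 66.53/(0.072·2.42²) = 157.781.
The smallest integer n is 158.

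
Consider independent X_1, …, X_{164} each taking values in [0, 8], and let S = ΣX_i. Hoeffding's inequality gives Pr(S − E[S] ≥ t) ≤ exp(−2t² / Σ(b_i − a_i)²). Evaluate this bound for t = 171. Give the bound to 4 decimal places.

0.0038

Σ(b_i − a_i)² = 164·(8)² = 10496.
Exponent = 2·171²/10496 = 5.5718.
Bound = exp(−5.5718) = 0.00380.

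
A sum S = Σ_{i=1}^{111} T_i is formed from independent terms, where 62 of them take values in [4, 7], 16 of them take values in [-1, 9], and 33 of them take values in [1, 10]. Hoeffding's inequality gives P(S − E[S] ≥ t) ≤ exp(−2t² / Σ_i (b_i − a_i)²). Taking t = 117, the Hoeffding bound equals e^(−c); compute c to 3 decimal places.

Σ(b_i − a_i)² = 62·3² + 16·10² + 33·9² = 4831.
c = 2t² / 4831 = 2·117² / 4831 = 5.6671.

5.667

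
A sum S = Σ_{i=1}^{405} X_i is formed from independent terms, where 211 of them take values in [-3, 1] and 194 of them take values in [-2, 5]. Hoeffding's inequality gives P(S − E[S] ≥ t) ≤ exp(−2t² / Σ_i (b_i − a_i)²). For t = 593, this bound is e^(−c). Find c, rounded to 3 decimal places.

54.595

Σ(b_i − a_i)² = 211·4² + 194·7² = 12882.
c = 2t² / 12882 = 2·593² / 12882 = 54.5954.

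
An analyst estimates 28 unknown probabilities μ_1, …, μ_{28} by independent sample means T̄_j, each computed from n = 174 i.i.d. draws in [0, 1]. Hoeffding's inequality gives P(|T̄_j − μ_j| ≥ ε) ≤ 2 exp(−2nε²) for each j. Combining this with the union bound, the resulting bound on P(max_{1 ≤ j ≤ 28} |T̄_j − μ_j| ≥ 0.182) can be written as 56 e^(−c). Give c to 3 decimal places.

11.527

Union bound over the 28 events: P(max_{1 ≤ j ≤ 28} |T̄_j − μ_j| ≥ 0.182) ≤ 28·2·exp(−2nε²) = 56 exp(−2·174·0.182²).
So c = 2·174·0.182² = 11.5272.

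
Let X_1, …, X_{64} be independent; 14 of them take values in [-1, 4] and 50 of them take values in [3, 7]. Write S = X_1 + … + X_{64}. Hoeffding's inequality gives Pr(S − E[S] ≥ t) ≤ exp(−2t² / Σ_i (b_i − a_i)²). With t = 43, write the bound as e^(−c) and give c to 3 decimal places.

3.216

Σ(b_i − a_i)² = 14·5² + 50·4² = 1150.
c = 2t² / 1150 = 2·43² / 1150 = 3.2157.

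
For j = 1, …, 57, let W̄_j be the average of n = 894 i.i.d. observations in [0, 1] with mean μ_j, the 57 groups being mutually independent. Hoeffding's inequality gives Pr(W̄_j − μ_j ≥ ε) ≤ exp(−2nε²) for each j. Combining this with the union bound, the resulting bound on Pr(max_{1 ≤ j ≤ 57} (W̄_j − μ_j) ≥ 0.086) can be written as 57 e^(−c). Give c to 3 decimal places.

Union bound over the 57 events: Pr(max_{1 ≤ j ≤ 57} (W̄_j − μ_j) ≥ 0.086) ≤ 57·exp(−2nε²) = 57 exp(−2·894·0.086²).
So c = 2·894·0.086² = 13.2240.

13.224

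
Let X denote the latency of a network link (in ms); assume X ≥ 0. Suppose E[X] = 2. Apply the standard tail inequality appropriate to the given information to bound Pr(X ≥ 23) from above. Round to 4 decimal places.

Only the mean of a non-negative variable is known, so Markov's inequality is the applicable tail bound.
Markov's inequality: for a non-negative random variable, Pr(X ≥ a) ≤ E[X]/a.
Here E[X] = 2 and a = 23, so the bound is 2/23 = 0.0870.

0.0870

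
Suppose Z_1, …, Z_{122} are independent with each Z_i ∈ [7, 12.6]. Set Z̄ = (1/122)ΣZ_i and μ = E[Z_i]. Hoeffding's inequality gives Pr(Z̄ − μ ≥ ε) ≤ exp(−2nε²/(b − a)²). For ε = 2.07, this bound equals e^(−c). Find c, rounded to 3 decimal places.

c = 2nε²/(b − a)² = 2·122·2.07² / 5.6² = 33.3391.

33.339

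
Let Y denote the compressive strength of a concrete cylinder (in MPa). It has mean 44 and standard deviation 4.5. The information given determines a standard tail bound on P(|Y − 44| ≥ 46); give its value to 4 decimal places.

0.0096

Mean and variance are known, so Chebyshev's inequality applies.
Chebyshev: P(|Y − μ| ≥ t) ≤ Var(Y)/t².
Var(Y) = σ² = 4.5² = 20.25.
Bound = 20.25 / 2116 = 0.0096.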